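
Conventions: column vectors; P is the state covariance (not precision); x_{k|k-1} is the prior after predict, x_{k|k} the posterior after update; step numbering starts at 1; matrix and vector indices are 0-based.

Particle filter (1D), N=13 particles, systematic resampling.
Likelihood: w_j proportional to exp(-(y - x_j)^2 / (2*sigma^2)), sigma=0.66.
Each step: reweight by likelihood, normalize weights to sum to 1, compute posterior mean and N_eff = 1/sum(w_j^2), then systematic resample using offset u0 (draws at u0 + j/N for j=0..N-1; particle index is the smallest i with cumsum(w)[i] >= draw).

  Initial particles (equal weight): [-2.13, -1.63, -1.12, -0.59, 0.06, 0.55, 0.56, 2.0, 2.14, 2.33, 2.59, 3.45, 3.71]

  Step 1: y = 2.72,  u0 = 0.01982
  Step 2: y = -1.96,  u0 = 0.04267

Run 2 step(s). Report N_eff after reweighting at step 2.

N_eff = 3.3539

step 1: w=[0.0000, 0.0000, 0.0000, 0.0000, 0.0001, 0.0011, 0.0012, 0.1404, 0.1730, 0.2138, 0.2497, 0.1381, 0.0826]  mean=2.5801  Neff=5.4473  idx=[7, 7, 8, 8, 9, 9, 9, 10, 10, 10, 11, 11, 12]
step 2: w=[0.3719, 0.3719, 0.1018, 0.1018, 0.0163, 0.0163, 0.0163, 0.0012, 0.0012, 0.0012, 0.0000, 0.0000, 0.0000]  mean=2.0468  Neff=3.3539  idx=[0, 0, 0, 0, 0, 1, 1, 1, 1, 1, 2, 3, 5]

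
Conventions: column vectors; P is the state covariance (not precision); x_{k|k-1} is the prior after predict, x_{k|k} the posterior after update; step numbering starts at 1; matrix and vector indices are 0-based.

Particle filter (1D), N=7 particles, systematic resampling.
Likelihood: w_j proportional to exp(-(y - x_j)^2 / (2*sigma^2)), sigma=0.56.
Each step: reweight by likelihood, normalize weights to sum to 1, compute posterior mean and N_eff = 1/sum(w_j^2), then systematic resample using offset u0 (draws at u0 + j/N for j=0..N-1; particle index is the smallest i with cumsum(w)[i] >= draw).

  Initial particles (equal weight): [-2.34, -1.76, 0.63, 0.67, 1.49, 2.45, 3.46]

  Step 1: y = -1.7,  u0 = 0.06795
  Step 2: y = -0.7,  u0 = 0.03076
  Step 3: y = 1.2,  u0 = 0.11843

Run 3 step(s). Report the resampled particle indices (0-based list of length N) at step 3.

resampled_idx = [1, 2, 3, 4, 5, 5, 6]

step 1: w=[0.3435, 0.6563, 0.0001, 0.0001, 0.0000, 0.0000, 0.0000]  mean=-1.9588  Neff=1.8225  idx=[0, 0, 1, 1, 1, 1, 1]
step 2: w=[0.0159, 0.0159, 0.1936, 0.1936, 0.1936, 0.1936, 0.1936]  mean=-1.7785  Neff=5.3204  idx=[1, 2, 3, 4, 4, 5, 6]
step 3: w=[0.0004, 0.1666, 0.1666, 0.1666, 0.1666, 0.1666, 0.1666]  mean=-1.7602  Neff=6.0049  idx=[1, 2, 3, 4, 5, 5, 6]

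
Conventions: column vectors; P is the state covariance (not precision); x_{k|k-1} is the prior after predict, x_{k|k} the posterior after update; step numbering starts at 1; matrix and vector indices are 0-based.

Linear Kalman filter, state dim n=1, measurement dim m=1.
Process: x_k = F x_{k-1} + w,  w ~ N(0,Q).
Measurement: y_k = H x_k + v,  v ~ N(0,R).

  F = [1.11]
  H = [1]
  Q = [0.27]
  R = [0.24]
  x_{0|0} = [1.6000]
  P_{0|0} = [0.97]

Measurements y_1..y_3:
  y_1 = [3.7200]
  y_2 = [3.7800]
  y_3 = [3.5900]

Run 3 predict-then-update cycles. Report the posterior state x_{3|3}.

x_post = [3.7993]

step 1: x^-=[1.7760]  P^-=[1.4651]  S=[1.7051]  K=[0.8592]  nu=[1.9440]  x^+=[3.4464]  P^+=[0.2062]
step 2: x^-=[3.8255]  P^-=[0.5241]  S=[0.7641]  K=[0.6859]  nu=[-0.0455]  x^+=[3.7943]  P^+=[0.1646]
step 3: x^-=[4.2117]  P^-=[0.4728]  S=[0.7128]  K=[0.6633]  nu=[-0.6217]  x^+=[3.7993]  P^+=[0.1592]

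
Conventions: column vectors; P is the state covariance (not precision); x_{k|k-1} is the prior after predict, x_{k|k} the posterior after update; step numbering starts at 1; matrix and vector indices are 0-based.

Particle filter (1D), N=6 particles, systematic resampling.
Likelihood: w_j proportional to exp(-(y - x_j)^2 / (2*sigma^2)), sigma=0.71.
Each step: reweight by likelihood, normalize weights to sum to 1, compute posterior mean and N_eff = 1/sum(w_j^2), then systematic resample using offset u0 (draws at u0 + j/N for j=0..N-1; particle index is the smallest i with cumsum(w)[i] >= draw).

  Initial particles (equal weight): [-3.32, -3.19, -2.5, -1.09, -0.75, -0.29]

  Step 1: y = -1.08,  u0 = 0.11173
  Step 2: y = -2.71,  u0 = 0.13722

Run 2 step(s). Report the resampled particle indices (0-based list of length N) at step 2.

resampled_idx = [0, 1, 1, 2, 2, 4]

step 1: w=[0.0027, 0.0047, 0.0522, 0.3860, 0.3465, 0.2079]  mean=-0.8953  Neff=3.1740  idx=[3, 3, 3, 4, 4, 5]
step 2: w=[0.2748, 0.2748, 0.2748, 0.0822, 0.0822, 0.0111]  mean=-1.0252  Neff=4.1626  idx=[0, 1, 1, 2, 2, 4]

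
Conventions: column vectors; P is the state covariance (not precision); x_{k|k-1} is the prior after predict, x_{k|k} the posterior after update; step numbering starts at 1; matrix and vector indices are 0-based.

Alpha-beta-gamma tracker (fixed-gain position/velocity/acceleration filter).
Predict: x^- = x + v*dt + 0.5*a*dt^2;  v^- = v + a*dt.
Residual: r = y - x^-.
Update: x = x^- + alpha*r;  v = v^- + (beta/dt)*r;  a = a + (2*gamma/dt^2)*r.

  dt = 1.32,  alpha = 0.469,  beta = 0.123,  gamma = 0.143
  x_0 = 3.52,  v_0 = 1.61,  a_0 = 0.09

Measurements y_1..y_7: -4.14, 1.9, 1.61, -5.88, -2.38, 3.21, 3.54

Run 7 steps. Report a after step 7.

a_post = 4.5768

step 1: x_pred=5.7236  r=-9.8636  x^+=1.0976  v^+=0.8097  a^+=-1.5290
step 2: x_pred=0.8343  r=1.0657  x^+=1.3341  v^+=-1.1093  a^+=-1.3541
step 3: x_pred=-1.3099  r=2.9199  x^+=0.0595  v^+=-2.6246  a^+=-0.8748
step 4: x_pred=-4.1671  r=-1.7129  x^+=-4.9705  v^+=-3.9390  a^+=-1.1560
step 5: x_pred=-11.1771  r=8.7971  x^+=-7.0512  v^+=-4.6452  a^+=0.2880
step 6: x_pred=-12.9320  r=16.1420  x^+=-5.3614  v^+=-2.7609  a^+=2.9376
step 7: x_pred=-6.4466  r=9.9866  x^+=-1.7629  v^+=2.0472  a^+=4.5768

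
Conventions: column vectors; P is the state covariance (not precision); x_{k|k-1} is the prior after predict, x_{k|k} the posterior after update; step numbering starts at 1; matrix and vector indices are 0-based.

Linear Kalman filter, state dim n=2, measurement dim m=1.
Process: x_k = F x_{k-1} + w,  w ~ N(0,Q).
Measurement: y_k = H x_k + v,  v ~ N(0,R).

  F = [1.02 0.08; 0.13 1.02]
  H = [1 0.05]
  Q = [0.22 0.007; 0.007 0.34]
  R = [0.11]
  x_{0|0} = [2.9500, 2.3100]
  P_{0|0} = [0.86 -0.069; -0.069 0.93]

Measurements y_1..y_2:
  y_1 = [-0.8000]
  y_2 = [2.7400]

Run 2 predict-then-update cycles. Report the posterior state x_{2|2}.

step 1: x^-=[3.1938, 2.7397]  P^-=[1.1094 0.1244; 0.1244 1.3038]  S=[1.2351]  K=[0.9033; 0.1535]  nu=[-4.1308]  x^+=[-0.5374, 2.1056]  P^+=[0.1017 -0.0468; -0.0468 1.2747]
step 2: x^-=[-0.3797, 2.0778]  P^-=[0.3263 0.0753; 0.0753 1.6555]  S=[0.4480]  K=[0.7368; 0.3528]  nu=[3.0158]  x^+=[1.8424, 3.1418]  P^+=[0.0831 -0.0412; -0.0412 1.5997]

x_post = [1.8424, 3.1418]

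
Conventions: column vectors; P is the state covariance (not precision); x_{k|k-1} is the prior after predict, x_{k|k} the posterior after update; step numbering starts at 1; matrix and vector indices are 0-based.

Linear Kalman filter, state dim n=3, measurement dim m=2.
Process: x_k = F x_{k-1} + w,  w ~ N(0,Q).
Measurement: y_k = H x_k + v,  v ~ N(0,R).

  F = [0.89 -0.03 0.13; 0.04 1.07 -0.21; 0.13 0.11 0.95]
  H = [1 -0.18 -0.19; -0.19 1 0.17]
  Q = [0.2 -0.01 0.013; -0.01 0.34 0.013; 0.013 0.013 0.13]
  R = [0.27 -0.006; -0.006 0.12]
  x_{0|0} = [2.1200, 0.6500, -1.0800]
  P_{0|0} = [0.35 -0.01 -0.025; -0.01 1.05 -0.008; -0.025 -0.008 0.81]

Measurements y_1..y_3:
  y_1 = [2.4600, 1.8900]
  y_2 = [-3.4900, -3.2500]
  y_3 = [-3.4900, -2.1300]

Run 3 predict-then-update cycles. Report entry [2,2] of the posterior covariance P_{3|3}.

P_post[2,2] = 0.8695

step 1: x^-=[1.7269, 1.0071, -0.6789]  P^-=[0.4867 -0.0595 0.1277; -0.0595 1.5816 -0.0328; 0.1277 -0.0328 0.8715]  S=[0.8100 -0.4393; -0.4393 1.7475]  K=[0.6295 0.0837; 0.0873 0.9302; -0.0130 0.0488]  nu=[0.7854, 1.3264]  x^+=[2.3323, 2.3095, -0.6244]  P^+=[0.1998 0.0204 0.1402; 0.0204 0.1345 -0.1148; 0.1402 -0.1148 0.8666]
step 2: x^-=[1.9253, 2.6956, -0.0359]  P^-=[0.4052 -0.0536 0.2672; -0.0536 0.5835 -0.2526; 0.2672 -0.2526 0.9284]  S=[0.6282 -0.1627; -0.1627 0.6622]  K=[0.5835 0.0147; 0.0419 0.8420; 0.1708 -0.1778]  nu=[-4.9369, -5.5737]  x^+=[-1.0370, -2.2042, 0.1119]  P^+=[0.1940 0.0029 0.1898; 0.0029 0.1244 -0.1358; 0.1898 -0.1358 0.8792]
step 3: x^-=[-0.8423, -2.4235, -0.2709]  P^-=[0.4135 -0.0826 0.3095; -0.0826 0.5796 -0.2792; 0.3095 -0.2792 0.9469]  S=[0.6295 -0.1795; -0.1795 0.6584]  K=[0.5856 -0.0052; 0.0267 0.8394; 0.2267 -0.2071]  nu=[-3.1354, 0.1795]  x^+=[-2.6793, -2.3565, -1.0188]  P^+=[0.1965 -0.0014 0.2033; -0.0014 0.1233 -0.1354; 0.2033 -0.1354 0.8695]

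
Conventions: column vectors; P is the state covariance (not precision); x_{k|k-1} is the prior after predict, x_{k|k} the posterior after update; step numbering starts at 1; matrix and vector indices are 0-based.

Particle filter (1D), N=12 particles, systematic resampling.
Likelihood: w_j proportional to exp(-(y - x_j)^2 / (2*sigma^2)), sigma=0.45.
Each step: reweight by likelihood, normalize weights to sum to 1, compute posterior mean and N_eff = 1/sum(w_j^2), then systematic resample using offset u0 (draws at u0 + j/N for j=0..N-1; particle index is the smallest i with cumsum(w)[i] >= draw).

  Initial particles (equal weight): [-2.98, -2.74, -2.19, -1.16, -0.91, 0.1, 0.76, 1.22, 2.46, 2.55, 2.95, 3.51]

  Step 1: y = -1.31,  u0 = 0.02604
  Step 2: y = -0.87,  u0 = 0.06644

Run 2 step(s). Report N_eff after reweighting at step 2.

N_eff = 10.9204

step 1: w=[0.0006, 0.0036, 0.0829, 0.5308, 0.3780, 0.0041, 0.0000, 0.0000, 0.0000, 0.0000, 0.0000, 0.0000]  mean=-1.1524  Neff=2.3175  idx=[2, 3, 3, 3, 3, 3, 3, 3, 4, 4, 4, 4]
step 2: w=[0.0014, 0.0839, 0.0839, 0.0839, 0.0839, 0.0839, 0.0839, 0.0839, 0.1028, 0.1028, 0.1028, 0.1028]  mean=-1.0586  Neff=10.9204  idx=[1, 2, 3, 4, 5, 6, 7, 8, 9, 10, 11, 11]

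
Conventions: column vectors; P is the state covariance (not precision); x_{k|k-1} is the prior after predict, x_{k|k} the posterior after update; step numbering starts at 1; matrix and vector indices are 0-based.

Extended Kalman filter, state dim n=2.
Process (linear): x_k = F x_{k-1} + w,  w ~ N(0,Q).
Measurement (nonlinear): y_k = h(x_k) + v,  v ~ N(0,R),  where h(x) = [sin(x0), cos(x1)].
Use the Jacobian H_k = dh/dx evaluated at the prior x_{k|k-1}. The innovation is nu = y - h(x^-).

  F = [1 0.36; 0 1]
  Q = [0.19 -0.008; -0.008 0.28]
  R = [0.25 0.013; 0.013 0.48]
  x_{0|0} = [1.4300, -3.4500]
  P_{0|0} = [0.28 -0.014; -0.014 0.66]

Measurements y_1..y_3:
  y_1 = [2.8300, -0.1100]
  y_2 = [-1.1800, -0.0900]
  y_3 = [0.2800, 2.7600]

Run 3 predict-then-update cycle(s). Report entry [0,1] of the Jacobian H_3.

H_jac[0,1] = 0.0000

step 1: x^-=[0.1880, -3.4500]  P^-=[0.5455 0.2156; 0.2156 0.9400]  H_jac=[0.9824 0.0000; 0.0000 -0.3035]  S=[0.7764 -0.0513; -0.0513 0.5666]  K=[0.6866 -0.0533; 0.2410 -0.4818]  nu=[2.6431, 0.8428]  x^+=[1.9579, -3.2191]  P^+=[0.1740 0.0549; 0.0549 0.7515]
step 2: x^-=[0.7990, -3.2191]  P^-=[0.5010 0.3175; 0.3175 1.0315]  H_jac=[0.6974 0.0000; 0.0000 -0.0775]  S=[0.4937 -0.0041; -0.0041 0.4862]  K=[0.7074 -0.0445; 0.4472 -0.1605]  nu=[-1.8967, 0.9070]  x^+=[-0.5830, -4.2128]  P^+=[0.2527 0.1573; 0.1573 0.9197]
step 3: x^-=[-2.0997, -4.2128]  P^-=[0.6752 0.4804; 0.4804 1.1997]  H_jac=[-0.5045 0.0000; 0.0000 -0.8778]  S=[0.4219 0.2258; 0.2258 1.4044]  K=[-0.7077 -0.1865; -0.1896 -0.7194]  nu=[1.1434, 3.2390]  x^+=[-3.5129, -6.7596]  P^+=[0.3555 0.1125; 0.1125 0.3962]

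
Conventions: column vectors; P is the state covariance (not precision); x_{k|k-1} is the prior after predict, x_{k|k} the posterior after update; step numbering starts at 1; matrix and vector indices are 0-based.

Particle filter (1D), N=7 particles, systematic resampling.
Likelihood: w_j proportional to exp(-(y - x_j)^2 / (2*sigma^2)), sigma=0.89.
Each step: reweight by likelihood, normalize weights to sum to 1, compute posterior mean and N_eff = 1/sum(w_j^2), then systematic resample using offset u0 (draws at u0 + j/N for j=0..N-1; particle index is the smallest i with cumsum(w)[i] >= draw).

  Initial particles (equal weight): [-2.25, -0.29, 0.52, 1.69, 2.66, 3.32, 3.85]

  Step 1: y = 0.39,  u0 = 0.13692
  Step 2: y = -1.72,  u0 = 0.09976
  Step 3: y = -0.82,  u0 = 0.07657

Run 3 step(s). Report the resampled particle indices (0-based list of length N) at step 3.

resampled_idx = [0, 1, 2, 2, 3, 4, 6]

step 1: w=[0.0058, 0.3496, 0.4631, 0.1611, 0.0181, 0.0021, 0.0002]  mean=0.4547  Neff=2.7545  idx=[1, 1, 2, 2, 2, 3, 4]
step 2: w=[0.4062, 0.4062, 0.0622, 0.0622, 0.0622, 0.0010, 0.0000]  mean=-0.1369  Neff=2.9272  idx=[0, 0, 0, 1, 1, 2, 4]
step 3: w=[0.1733, 0.1733, 0.1733, 0.1733, 0.1733, 0.0666, 0.0666]  mean=-0.1821  Neff=6.2843  idx=[0, 1, 2, 2, 3, 4, 6]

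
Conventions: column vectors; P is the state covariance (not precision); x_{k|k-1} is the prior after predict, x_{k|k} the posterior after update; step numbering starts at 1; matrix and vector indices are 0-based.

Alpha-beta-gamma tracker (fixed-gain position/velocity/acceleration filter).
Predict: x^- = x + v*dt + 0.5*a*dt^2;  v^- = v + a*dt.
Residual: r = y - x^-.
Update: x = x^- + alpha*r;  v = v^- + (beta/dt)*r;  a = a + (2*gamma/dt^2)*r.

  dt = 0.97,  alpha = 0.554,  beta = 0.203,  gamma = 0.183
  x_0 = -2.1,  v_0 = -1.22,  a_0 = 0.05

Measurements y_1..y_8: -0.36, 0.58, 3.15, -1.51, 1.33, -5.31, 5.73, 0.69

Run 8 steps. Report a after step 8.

step 1: x_pred=-3.2599  r=2.8999  x^+=-1.6533  v^+=-0.5646  a^+=1.1780
step 2: x_pred=-1.6468  r=2.2268  x^+=-0.4132  v^+=1.0441  a^+=2.0442
step 3: x_pred=1.5613  r=1.5887  x^+=2.4414  v^+=3.3595  a^+=2.6622
step 4: x_pred=6.9526  r=-8.4626  x^+=2.2643  v^+=4.1708  a^+=-0.6296
step 5: x_pred=6.0138  r=-4.6838  x^+=3.4190  v^+=2.5798  a^+=-2.4516
step 6: x_pred=4.7681  r=-10.0781  x^+=-0.8152  v^+=-1.9073  a^+=-6.3718
step 7: x_pred=-5.6629  r=11.3929  x^+=0.6488  v^+=-5.7037  a^+=-1.9401
step 8: x_pred=-5.7965  r=6.4865  x^+=-2.2030  v^+=-6.2281  a^+=0.5831

a_post = 0.5831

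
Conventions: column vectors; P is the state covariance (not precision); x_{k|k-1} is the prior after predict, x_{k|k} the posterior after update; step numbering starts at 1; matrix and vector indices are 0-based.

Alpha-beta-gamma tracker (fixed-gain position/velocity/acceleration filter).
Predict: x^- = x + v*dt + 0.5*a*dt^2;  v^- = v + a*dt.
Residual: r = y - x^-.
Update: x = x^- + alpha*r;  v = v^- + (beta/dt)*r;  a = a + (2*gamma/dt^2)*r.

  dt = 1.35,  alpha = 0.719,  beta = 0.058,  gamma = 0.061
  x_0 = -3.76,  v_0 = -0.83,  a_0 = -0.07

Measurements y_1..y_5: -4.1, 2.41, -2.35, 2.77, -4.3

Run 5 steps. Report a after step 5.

step 1: x_pred=-4.9443  r=0.8443  x^+=-4.3372  v^+=-0.8882  a^+=-0.0135
step 2: x_pred=-5.5486  r=7.9586  x^+=0.1736  v^+=-0.5645  a^+=0.5193
step 3: x_pred=-0.1153  r=-2.2347  x^+=-1.7220  v^+=0.0405  a^+=0.3697
step 4: x_pred=-1.3305  r=4.1005  x^+=1.6178  v^+=0.7157  a^+=0.6442
step 5: x_pred=3.1710  r=-7.4710  x^+=-2.2006  v^+=1.2644  a^+=0.1441

a_post = 0.1441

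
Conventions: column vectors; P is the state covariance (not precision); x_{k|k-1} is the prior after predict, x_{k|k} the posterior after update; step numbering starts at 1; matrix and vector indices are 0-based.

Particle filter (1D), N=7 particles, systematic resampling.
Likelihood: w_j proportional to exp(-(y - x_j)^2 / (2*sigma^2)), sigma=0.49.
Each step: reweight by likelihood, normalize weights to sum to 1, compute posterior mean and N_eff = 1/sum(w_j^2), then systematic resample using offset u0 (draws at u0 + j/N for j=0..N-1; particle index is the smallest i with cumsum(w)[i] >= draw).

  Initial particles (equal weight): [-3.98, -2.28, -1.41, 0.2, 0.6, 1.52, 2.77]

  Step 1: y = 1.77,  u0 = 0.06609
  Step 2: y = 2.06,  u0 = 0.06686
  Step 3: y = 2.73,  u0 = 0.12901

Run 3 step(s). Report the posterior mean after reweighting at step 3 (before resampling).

post_mean = 2.4925

step 1: w=[0.0000, 0.0000, 0.0000, 0.0055, 0.0542, 0.8234, 0.1169]  mean=1.6089  Neff=1.4397  idx=[5, 5, 5, 5, 5, 5, 6]
step 2: w=[0.1505, 0.1505, 0.1505, 0.1505, 0.1505, 0.1505, 0.0967]  mean=1.6409  Neff=6.8804  idx=[0, 1, 2, 3, 4, 5, 6]
step 3: w=[0.0370, 0.0370, 0.0370, 0.0370, 0.0370, 0.0370, 0.7780]  mean=2.4925  Neff=1.6301  idx=[3, 6, 6, 6, 6, 6, 6]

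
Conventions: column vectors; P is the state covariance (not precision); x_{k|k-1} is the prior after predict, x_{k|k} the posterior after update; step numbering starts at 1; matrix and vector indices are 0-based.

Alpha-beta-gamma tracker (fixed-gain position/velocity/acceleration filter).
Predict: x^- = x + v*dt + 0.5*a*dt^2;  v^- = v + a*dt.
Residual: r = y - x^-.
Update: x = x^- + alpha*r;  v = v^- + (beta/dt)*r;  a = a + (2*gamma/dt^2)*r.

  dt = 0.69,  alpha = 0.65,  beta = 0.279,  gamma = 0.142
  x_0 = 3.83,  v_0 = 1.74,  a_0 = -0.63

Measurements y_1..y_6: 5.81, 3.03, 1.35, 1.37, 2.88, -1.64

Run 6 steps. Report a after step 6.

a_post = 0.6532

step 1: x_pred=4.8806  r=0.9294  x^+=5.4847  v^+=1.6811  a^+=-0.0756
step 2: x_pred=6.6267  r=-3.5967  x^+=4.2888  v^+=0.1746  a^+=-2.2211
step 3: x_pred=3.8806  r=-2.5306  x^+=2.2357  v^+=-2.3812  a^+=-3.7306
step 4: x_pred=-0.2954  r=1.6654  x^+=0.7871  v^+=-4.2819  a^+=-2.7372
step 5: x_pred=-2.8190  r=5.6990  x^+=0.8854  v^+=-3.8662  a^+=0.6623
step 6: x_pred=-1.6246  r=-0.0154  x^+=-1.6346  v^+=-3.4154  a^+=0.6532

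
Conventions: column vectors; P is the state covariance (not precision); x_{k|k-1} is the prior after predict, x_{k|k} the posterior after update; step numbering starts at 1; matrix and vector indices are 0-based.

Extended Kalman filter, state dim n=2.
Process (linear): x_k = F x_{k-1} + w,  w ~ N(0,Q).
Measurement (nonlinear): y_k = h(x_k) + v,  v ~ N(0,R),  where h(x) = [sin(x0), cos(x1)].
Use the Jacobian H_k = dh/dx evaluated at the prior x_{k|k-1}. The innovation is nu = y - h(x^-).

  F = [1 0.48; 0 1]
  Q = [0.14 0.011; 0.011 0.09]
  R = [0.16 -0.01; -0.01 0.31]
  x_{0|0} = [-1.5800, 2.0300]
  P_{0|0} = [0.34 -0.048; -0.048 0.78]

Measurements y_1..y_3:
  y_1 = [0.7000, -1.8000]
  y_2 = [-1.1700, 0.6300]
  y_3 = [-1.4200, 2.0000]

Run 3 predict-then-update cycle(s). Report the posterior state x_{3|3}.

x_post = [5.3449, 5.0836]

step 1: x^-=[-0.6056, 2.0300]  P^-=[0.6136 0.3374; 0.3374 0.8700]  H_jac=[0.8222 0.0000; 0.0000 -0.8964]  S=[0.5748 -0.2587; -0.2587 1.0091]  K=[0.8397 -0.0845; 0.1524 -0.7338]  nu=[1.2693, -1.3568]  x^+=[0.5748, 3.2190]  P^+=[0.1644 0.0386; 0.0386 0.2555]
step 2: x^-=[2.1200, 3.2190]  P^-=[0.4003 0.1722; 0.1722 0.3455]  H_jac=[-0.5220 0.0000; 0.0000 0.0773]  S=[0.2691 -0.0170; -0.0170 0.3121]  K=[-0.7766 0.0005; -0.3298 0.0677]  nu=[-2.0230, 1.6270]  x^+=[3.6918, 3.9963]  P^+=[0.2381 0.1024; 0.1024 0.3140]
step 3: x^-=[5.6100, 3.9963]  P^-=[0.5487 0.2641; 0.2641 0.4040]  H_jac=[0.7818 0.0000; 0.0000 0.7544]  S=[0.4954 0.1458; 0.1458 0.5399]  K=[0.8227 0.1469; 0.2724 0.4910]  nu=[-0.7965, 2.6564]  x^+=[5.3449, 5.0836]  P^+=[0.1665 0.0495; 0.0495 0.1981]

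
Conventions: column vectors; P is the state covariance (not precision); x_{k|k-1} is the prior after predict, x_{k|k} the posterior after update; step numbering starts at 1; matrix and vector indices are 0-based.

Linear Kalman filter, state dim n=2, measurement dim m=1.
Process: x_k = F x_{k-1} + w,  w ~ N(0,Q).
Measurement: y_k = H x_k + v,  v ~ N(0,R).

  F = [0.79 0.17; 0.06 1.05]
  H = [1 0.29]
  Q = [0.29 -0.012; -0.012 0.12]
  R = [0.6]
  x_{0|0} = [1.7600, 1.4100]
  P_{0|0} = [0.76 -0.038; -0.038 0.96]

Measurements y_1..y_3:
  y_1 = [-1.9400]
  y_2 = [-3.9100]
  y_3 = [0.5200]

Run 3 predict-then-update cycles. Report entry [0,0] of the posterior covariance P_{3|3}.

step 1: x^-=[1.6301, 1.5861]  P^-=[0.7819 0.1635; 0.1635 1.1763]  S=[1.5756]  K=[0.5263; 0.3203]  nu=[-4.0301]  x^+=[-0.4910, 0.2954]  P^+=[0.3454 -0.1021; -0.1021 1.0147]
step 2: x^-=[-0.3377, 0.2807]  P^-=[0.5075 0.0998; 0.0998 1.2271]  S=[1.2685]  K=[0.4228; 0.3592]  nu=[-3.6537]  x^+=[-1.8826, -1.0316]  P^+=[0.2807 -0.0929; -0.0929 1.0635]
step 3: x^-=[-1.6627, -1.1962]  P^-=[0.4709 0.1131; 0.1131 1.2818]  S=[1.2443]  K=[0.4048; 0.3896]  nu=[2.5296]  x^+=[-0.6386, -0.2106]  P^+=[0.2670 -0.0832; -0.0832 1.0929]

P_post[0,0] = 0.2670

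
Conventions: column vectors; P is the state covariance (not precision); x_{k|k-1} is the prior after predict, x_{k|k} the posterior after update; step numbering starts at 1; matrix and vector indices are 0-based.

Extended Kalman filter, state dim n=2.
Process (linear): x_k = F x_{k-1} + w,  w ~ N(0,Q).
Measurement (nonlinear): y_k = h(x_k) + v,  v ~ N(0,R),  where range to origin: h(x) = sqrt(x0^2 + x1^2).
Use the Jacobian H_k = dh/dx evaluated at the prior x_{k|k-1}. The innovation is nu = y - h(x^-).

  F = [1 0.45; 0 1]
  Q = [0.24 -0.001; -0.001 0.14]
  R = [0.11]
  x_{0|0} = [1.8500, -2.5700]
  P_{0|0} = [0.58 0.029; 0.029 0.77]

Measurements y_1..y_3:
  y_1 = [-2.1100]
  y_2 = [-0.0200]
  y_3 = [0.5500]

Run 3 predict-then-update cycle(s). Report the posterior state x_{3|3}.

x_post = [-0.0676, 0.6510]

step 1: x^-=[0.6935, -2.5700]  P^-=[1.0020 0.3745; 0.3745 0.9100]  H_jac=[0.2605 -0.9655]  S=[0.8379]  K=[-0.1200; -0.9322]  nu=[-4.7719]  x^+=[1.2660, 1.8782]  P^+=[0.9900 0.2808; 0.2808 0.1820]
step 2: x^-=[2.1112, 1.8782]  P^-=[1.5195 0.3617; 0.3617 0.3220]  H_jac=[0.7471 0.6647]  S=[1.4597]  K=[0.9425; 0.3317]  nu=[-2.8457]  x^+=[-0.5708, 0.9341]  P^+=[0.2230 -0.0947; -0.0947 0.1613]
step 3: x^-=[-0.1504, 0.9341]  P^-=[0.4104 -0.0231; -0.0231 0.3013]  H_jac=[-0.1590 0.9873]  S=[0.4213]  K=[-0.2090; 0.7148]  nu=[-0.3962]  x^+=[-0.0676, 0.6510]  P^+=[0.3920 0.0399; 0.0399 0.0861]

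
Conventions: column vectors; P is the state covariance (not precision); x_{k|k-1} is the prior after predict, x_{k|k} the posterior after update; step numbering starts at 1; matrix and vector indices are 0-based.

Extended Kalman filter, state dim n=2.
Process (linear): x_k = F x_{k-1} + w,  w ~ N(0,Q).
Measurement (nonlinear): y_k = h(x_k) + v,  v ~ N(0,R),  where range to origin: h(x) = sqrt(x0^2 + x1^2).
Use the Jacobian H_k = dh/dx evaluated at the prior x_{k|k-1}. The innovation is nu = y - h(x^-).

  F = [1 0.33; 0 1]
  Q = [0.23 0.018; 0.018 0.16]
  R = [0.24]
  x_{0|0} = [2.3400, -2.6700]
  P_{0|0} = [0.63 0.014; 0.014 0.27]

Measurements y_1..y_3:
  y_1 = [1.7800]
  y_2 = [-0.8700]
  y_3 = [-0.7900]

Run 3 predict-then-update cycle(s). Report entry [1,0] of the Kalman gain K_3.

step 1: x^-=[1.4589, -2.6700]  P^-=[0.8986 0.1211; 0.1211 0.4300]  H_jac=[0.4795 -0.8775]  S=[0.6758]  K=[0.4803; -0.4724]  nu=[-1.2626]  x^+=[0.8524, -2.0735]  P^+=[0.7427 0.2745; 0.2745 0.2792]
step 2: x^-=[0.1682, -2.0735]  P^-=[1.1843 0.3846; 0.3846 0.4392]  H_jac=[0.0808 -0.9967]  S=[0.6221]  K=[-0.4623; -0.6537]  nu=[-2.9503]  x^+=[1.5322, -0.1449]  P^+=[1.0513 0.1966; 0.1966 0.1733]
step 3: x^-=[1.4843, -0.1449]  P^-=[1.4299 0.2718; 0.2718 0.3333]  H_jac=[0.9953 -0.0972]  S=[1.6070]  K=[0.8692; 0.1482]  nu=[-2.2814]  x^+=[-0.4986, -0.4829]  P^+=[0.2159 0.0648; 0.0648 0.2981]

K[1,0] = 0.1482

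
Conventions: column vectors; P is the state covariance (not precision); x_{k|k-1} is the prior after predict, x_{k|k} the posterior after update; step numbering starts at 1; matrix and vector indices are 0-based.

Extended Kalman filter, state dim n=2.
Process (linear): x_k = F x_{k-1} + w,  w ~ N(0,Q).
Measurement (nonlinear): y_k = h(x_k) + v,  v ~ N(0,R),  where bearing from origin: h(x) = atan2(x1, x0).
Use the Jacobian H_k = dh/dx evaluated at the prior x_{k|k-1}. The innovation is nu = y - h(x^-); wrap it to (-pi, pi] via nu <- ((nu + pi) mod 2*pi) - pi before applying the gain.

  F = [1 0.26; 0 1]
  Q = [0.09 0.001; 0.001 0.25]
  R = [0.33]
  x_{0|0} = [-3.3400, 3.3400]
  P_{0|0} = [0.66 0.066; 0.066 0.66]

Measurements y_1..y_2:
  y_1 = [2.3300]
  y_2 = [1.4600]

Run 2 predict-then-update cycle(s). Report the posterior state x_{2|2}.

x_post = [-1.2978, 3.5905]

step 1: x^-=[-2.4716, 3.3400]  P^-=[0.8289 0.2386; 0.2386 0.9100]  H_jac=[-0.1935 -0.1432]  S=[0.3929]  K=[-0.4951; -0.4491]  nu=[0.1221]  x^+=[-2.5321, 3.2852]  P^+=[0.7326 0.1512; 0.1512 0.8308]
step 2: x^-=[-1.6779, 3.2852]  P^-=[0.9574 0.3682; 0.3682 1.0808]  H_jac=[-0.2414 -0.1233]  S=[0.4242]  K=[-0.6520; -0.5238]  nu=[-0.5830]  x^+=[-1.2978, 3.5905]  P^+=[0.7771 0.2234; 0.2234 0.9644]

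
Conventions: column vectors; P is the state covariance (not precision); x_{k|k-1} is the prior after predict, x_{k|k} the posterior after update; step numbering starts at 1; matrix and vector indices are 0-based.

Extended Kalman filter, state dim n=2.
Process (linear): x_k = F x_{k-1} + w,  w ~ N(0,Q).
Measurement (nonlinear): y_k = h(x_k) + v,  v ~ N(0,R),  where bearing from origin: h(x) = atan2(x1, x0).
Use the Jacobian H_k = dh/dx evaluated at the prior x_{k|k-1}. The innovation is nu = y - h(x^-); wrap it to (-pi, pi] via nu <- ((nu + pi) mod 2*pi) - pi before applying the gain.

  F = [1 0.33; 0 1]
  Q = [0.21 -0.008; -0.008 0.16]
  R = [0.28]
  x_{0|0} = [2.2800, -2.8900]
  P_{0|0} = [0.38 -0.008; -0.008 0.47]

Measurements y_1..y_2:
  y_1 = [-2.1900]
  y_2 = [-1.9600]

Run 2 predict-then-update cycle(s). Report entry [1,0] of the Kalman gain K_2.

step 1: x^-=[1.3263, -2.8900]  P^-=[0.6359 0.1391; 0.1391 0.6300]  H_jac=[0.2858 0.1312]  S=[0.3532]  K=[0.5662; 0.3465]  nu=[-1.0495]  x^+=[0.7321, -3.2537]  P^+=[0.5227 0.0698; 0.0698 0.5876]
step 2: x^-=[-0.3416, -3.2537]  P^-=[0.8427 0.2557; 0.2557 0.7476]  H_jac=[0.3040 -0.0319]  S=[0.3537]  K=[0.7013; 0.1523]  nu=[-0.2846]  x^+=[-0.5412, -3.2970]  P^+=[0.6688 0.2179; 0.2179 0.7394]

K[1,0] = 0.1523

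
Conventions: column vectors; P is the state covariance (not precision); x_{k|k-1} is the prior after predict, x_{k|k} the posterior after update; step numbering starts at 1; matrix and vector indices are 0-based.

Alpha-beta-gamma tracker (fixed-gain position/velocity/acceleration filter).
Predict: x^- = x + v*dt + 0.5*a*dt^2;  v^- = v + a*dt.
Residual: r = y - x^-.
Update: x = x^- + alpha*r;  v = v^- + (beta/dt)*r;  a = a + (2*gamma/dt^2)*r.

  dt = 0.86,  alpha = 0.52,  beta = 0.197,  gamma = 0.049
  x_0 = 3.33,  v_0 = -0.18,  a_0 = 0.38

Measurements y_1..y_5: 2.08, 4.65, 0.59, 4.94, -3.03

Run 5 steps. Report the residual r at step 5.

resid = -7.4397

step 1: x_pred=3.3157  r=-1.2357  x^+=2.6731  v^+=-0.1363  a^+=0.2163
step 2: x_pred=2.6359  r=2.0141  x^+=3.6832  v^+=0.5111  a^+=0.4831
step 3: x_pred=4.3014  r=-3.7114  x^+=2.3715  v^+=0.0764  a^+=-0.0086
step 4: x_pred=2.4340  r=2.5060  x^+=3.7371  v^+=0.6430  a^+=0.3234
step 5: x_pred=4.4097  r=-7.4397  x^+=0.5411  v^+=-0.7831  a^+=-0.6624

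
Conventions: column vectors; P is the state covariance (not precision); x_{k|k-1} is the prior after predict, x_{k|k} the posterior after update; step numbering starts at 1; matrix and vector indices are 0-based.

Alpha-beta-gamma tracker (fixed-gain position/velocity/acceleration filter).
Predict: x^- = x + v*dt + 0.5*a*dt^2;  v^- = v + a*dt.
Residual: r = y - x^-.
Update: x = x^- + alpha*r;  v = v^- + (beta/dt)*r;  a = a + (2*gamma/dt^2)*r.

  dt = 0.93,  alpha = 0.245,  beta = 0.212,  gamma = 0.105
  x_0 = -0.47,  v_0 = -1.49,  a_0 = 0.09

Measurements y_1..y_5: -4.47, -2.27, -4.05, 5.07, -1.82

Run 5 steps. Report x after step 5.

x_post = -1.1814

step 1: x_pred=-1.8168  r=-2.6532  x^+=-2.4668  v^+=-2.0111  a^+=-0.5542
step 2: x_pred=-4.5768  r=2.3068  x^+=-4.0117  v^+=-2.0007  a^+=0.0059
step 3: x_pred=-5.8697  r=1.8197  x^+=-5.4239  v^+=-1.5804  a^+=0.4477
step 4: x_pred=-6.7000  r=11.7700  x^+=-3.8164  v^+=1.5191  a^+=3.3055
step 5: x_pred=-0.9742  r=-0.8458  x^+=-1.1814  v^+=4.4004  a^+=3.1002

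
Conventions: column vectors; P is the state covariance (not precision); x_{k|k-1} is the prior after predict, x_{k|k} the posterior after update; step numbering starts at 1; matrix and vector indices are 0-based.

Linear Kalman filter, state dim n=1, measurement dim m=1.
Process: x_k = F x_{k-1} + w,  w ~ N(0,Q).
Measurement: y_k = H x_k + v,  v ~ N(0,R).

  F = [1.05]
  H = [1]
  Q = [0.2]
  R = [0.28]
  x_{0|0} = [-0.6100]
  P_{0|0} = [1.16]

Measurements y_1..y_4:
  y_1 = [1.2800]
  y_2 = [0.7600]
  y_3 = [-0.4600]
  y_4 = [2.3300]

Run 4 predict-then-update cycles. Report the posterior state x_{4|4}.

step 1: x^-=[-0.6405]  P^-=[1.4789]  S=[1.7589]  K=[0.8408]  nu=[1.9205]  x^+=[0.9743]  P^+=[0.2354]
step 2: x^-=[1.0230]  P^-=[0.4596]  S=[0.7396]  K=[0.6214]  nu=[-0.2630]  x^+=[0.8596]  P^+=[0.1740]
step 3: x^-=[0.9025]  P^-=[0.3918]  S=[0.6718]  K=[0.5832]  nu=[-1.3625]  x^+=[0.1079]  P^+=[0.1633]
step 4: x^-=[0.1133]  P^-=[0.3800]  S=[0.6600]  K=[0.5758]  nu=[2.2167]  x^+=[1.3896]  P^+=[0.1612]

x_post = [1.3896]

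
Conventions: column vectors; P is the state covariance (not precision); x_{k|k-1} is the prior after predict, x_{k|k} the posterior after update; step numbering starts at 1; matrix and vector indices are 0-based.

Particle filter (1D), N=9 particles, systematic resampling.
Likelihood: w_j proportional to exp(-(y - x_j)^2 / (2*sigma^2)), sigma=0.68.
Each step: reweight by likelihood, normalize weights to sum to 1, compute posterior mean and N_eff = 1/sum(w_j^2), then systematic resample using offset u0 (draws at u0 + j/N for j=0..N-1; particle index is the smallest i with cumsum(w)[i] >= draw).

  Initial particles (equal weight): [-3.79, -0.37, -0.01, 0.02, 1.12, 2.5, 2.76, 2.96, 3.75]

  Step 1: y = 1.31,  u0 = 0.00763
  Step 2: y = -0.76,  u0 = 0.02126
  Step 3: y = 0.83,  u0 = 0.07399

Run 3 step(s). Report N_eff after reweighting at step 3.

N_eff = 7.6713

step 1: w=[0.0000, 0.0278, 0.0894, 0.0973, 0.5658, 0.1272, 0.0606, 0.0310, 0.0009]  mean=1.2049  Neff=2.7844  idx=[1, 3, 4, 4, 4, 4, 4, 5, 5]
step 2: w=[0.5749, 0.3510, 0.0148, 0.0148, 0.0148, 0.0148, 0.0148, 0.0000, 0.0000]  mean=-0.1226  Neff=2.1991  idx=[0, 0, 0, 0, 0, 1, 1, 1, 1]
step 3: w=[0.0698, 0.0698, 0.0698, 0.0698, 0.0698, 0.1628, 0.1628, 0.1628, 0.1628]  mean=-0.1160  Neff=7.6713  idx=[1, 2, 4, 5, 6, 6, 7, 8, 8]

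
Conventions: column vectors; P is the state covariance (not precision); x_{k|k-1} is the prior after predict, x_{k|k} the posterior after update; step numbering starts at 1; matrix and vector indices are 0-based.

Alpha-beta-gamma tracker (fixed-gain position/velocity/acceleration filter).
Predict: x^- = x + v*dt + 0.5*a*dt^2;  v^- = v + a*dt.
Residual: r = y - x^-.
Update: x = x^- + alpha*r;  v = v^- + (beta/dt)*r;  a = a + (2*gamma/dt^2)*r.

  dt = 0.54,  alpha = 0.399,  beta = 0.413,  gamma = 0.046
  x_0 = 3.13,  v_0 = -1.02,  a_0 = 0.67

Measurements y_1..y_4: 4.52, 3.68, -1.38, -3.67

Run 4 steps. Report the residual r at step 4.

step 1: x_pred=2.6769  r=1.8431  x^+=3.4123  v^+=0.7514  a^+=1.2515
step 2: x_pred=4.0005  r=-0.3205  x^+=3.8726  v^+=1.1821  a^+=1.1504
step 3: x_pred=4.6787  r=-6.0587  x^+=2.2613  v^+=-2.8305  a^+=-0.7612
step 4: x_pred=0.6218  r=-4.2918  x^+=-1.0906  v^+=-6.5240  a^+=-2.1152

resid = -4.2918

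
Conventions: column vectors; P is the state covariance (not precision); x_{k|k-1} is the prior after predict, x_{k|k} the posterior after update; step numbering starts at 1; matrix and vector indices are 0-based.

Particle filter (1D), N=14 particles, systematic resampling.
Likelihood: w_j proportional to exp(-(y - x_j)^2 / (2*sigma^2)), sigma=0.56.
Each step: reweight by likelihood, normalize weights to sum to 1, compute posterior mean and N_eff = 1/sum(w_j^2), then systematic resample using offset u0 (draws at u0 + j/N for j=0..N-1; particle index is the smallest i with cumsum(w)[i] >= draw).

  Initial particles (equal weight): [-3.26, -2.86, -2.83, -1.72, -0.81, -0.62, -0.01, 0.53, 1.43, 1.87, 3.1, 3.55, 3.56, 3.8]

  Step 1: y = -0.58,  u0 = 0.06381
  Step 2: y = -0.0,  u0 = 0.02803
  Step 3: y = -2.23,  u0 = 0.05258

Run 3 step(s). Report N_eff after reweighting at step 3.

N_eff = 6.7018

step 1: w=[0.0000, 0.0001, 0.0001, 0.0453, 0.3305, 0.3587, 0.2142, 0.0504, 0.0006, 0.0000, 0.0000, 0.0000, 0.0000, 0.0000]  mean=-0.5432  Neff=3.4672  idx=[4, 4, 4, 4, 4, 5, 5, 5, 5, 5, 6, 6, 6, 7]
step 2: w=[0.0434, 0.0434, 0.0434, 0.0434, 0.0434, 0.0669, 0.0669, 0.0669, 0.0669, 0.0669, 0.1234, 0.1234, 0.1234, 0.0788]  mean=-0.3447  Neff=11.9580  idx=[0, 2, 3, 5, 6, 7, 8, 9, 10, 10, 11, 12, 12, 13]
step 3: w=[0.1982, 0.1982, 0.1982, 0.0792, 0.0792, 0.0792, 0.0792, 0.0792, 0.0019, 0.0019, 0.0019, 0.0019, 0.0019, 0.0000]  mean=-0.7271  Neff=6.7018  idx=[0, 0, 0, 1, 1, 2, 2, 2, 3, 4, 5, 6, 6, 7]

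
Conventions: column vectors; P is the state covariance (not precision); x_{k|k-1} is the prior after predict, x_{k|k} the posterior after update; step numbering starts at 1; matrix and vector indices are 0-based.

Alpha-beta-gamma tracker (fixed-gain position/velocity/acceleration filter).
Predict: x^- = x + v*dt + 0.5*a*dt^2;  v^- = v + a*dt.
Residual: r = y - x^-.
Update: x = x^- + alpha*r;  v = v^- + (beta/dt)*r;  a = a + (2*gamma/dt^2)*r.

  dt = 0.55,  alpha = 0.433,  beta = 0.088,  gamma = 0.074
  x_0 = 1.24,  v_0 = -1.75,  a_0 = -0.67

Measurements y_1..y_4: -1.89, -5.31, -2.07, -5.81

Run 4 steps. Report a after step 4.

step 1: x_pred=0.1762  r=-2.0662  x^+=-0.7185  v^+=-2.4491  a^+=-1.6809
step 2: x_pred=-2.3197  r=-2.9903  x^+=-3.6145  v^+=-3.8520  a^+=-3.1439
step 3: x_pred=-6.2086  r=4.1386  x^+=-4.4166  v^+=-4.9190  a^+=-1.1190
step 4: x_pred=-7.2913  r=1.4813  x^+=-6.6499  v^+=-5.2974  a^+=-0.3943

a_post = -0.3943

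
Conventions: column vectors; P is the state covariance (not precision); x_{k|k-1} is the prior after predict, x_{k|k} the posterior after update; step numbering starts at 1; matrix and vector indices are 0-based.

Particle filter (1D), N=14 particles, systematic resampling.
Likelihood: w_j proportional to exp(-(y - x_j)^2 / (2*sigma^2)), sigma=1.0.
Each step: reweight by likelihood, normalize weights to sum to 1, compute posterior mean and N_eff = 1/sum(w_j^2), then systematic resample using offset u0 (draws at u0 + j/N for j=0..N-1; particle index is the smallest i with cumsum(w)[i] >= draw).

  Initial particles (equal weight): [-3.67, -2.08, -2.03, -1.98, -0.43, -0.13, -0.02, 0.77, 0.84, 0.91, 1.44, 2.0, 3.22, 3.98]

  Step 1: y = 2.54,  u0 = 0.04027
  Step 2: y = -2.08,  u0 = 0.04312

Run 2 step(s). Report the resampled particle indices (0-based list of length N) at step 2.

step 1: w=[0.0000, 0.0000, 0.0000, 0.0000, 0.0036, 0.0085, 0.0113, 0.0624, 0.0704, 0.0792, 0.1632, 0.2583, 0.2372, 0.1060]  mean=2.1133  Neff=5.6770  idx=[7, 8, 9, 10, 10, 10, 11, 11, 11, 12, 12, 12, 13, 13]
step 2: w=[0.3473, 0.2838, 0.2308, 0.0411, 0.0411, 0.0411, 0.0049, 0.0049, 0.0049, 0.0000, 0.0000, 0.0000, 0.0000, 0.0000]  mean=0.9230  Neff=3.8522  idx=[0, 0, 0, 0, 0, 1, 1, 1, 1, 2, 2, 2, 3, 5]

resampled_idx = [0, 0, 0, 0, 0, 1, 1, 1, 1, 2, 2, 2, 3, 5]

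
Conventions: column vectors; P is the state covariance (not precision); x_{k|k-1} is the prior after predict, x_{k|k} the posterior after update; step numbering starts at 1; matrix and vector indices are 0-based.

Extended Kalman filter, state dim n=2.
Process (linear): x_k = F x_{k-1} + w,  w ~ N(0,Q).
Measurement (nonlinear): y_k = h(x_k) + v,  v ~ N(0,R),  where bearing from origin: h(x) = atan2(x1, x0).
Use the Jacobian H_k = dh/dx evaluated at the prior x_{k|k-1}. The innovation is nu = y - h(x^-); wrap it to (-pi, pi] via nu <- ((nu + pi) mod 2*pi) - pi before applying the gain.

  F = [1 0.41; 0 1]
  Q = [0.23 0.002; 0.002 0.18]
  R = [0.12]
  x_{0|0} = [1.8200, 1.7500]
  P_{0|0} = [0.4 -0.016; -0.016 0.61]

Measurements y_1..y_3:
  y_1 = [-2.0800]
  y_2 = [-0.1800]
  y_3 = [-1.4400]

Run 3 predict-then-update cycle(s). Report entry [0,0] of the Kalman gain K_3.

K[0,0] = 1.1662

step 1: x^-=[2.5375, 1.7500]  P^-=[0.7194 0.2361; 0.2361 0.7900]  H_jac=[-0.1842 0.2671]  S=[0.1775]  K=[-0.3912; 0.9435]  nu=[-2.6837]  x^+=[3.5874, -0.7821]  P^+=[0.6923 0.3016; 0.3016 0.6320]
step 2: x^-=[3.2668, -0.7821]  P^-=[1.2758 0.5627; 0.5627 0.8120]  H_jac=[0.0693 0.2895]  S=[0.2168]  K=[1.1595; 1.2644]  nu=[0.0550]  x^+=[3.3305, -0.7126]  P^+=[0.9844 0.2449; 0.2449 0.4654]
step 3: x^-=[3.0384, -0.7126]  P^-=[1.4934 0.4377; 0.4377 0.6454]  H_jac=[0.0732 0.3120]  S=[0.2108]  K=[1.1662; 1.1071]  nu=[-1.2096]  x^+=[1.6277, -2.0518]  P^+=[1.2067 0.1656; 0.1656 0.3870]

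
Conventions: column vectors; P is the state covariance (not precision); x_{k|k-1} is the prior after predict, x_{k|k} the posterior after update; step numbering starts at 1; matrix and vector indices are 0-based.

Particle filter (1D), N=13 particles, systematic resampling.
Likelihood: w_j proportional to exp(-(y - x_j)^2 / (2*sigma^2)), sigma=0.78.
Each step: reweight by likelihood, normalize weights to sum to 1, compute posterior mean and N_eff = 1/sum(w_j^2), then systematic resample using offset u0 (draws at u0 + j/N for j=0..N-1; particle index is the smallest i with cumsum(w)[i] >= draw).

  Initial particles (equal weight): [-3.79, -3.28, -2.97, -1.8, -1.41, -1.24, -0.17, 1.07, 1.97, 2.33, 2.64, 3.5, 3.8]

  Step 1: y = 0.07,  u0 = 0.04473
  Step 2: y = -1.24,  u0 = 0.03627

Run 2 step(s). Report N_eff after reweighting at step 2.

step 1: w=[0.0000, 0.0001, 0.0003, 0.0293, 0.0856, 0.1264, 0.4940, 0.2277, 0.0267, 0.0078, 0.0023, 0.0000, 0.0000]  mean=-0.0946  Neff=3.1172  idx=[4, 5, 5, 6, 6, 6, 6, 6, 6, 7, 7, 7, 8]
step 2: w=[0.1823, 0.1867, 0.1867, 0.0729, 0.0729, 0.0729, 0.0729, 0.0729, 0.0729, 0.0023, 0.0023, 0.0023, 0.0000]  mean=-0.7869  Neff=7.4158  idx=[0, 0, 1, 1, 1, 2, 2, 3, 4, 5, 6, 7, 8]

N_eff = 7.4158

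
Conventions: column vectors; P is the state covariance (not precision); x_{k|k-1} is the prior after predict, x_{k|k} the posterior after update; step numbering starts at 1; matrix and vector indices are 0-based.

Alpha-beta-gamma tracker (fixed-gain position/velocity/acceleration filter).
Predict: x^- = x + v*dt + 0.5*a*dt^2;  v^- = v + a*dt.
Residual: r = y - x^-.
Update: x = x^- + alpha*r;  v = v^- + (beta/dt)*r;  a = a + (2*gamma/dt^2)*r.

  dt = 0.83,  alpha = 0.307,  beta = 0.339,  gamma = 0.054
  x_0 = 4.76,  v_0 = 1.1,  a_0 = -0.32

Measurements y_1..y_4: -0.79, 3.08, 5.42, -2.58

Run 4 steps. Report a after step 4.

step 1: x_pred=5.5628  r=-6.3528  x^+=3.6125  v^+=-1.7603  a^+=-1.3159
step 2: x_pred=1.6982  r=1.3818  x^+=2.1224  v^+=-2.2881  a^+=-1.0993
step 3: x_pred=-0.1554  r=5.5754  x^+=1.5562  v^+=-0.9234  a^+=-0.2252
step 4: x_pred=0.7123  r=-3.2923  x^+=-0.2985  v^+=-2.4550  a^+=-0.7414

a_post = -0.7414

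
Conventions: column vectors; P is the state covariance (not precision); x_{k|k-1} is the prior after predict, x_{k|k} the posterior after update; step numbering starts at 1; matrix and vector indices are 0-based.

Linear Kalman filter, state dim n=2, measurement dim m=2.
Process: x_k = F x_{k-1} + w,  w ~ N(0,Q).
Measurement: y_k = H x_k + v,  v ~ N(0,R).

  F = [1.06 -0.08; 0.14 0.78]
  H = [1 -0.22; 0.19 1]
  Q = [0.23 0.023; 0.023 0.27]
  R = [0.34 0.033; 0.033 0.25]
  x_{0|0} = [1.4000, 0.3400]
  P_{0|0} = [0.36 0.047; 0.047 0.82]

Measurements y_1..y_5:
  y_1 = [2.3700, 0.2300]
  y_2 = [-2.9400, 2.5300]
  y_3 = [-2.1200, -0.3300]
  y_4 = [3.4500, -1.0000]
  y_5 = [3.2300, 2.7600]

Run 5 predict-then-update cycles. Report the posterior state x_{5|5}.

step 1: x^-=[1.4568, 0.4612]  P^-=[0.6318 0.0636; 0.0636 0.7862]  S=[0.9818 0.0410; 0.0410 1.0832]  K=[0.6231 0.1459; -0.1424 0.7424]  nu=[1.0147, -0.5080]  x^+=[2.0149, -0.0604]  P^+=[0.2200 0.0152; 0.0152 0.1780]
step 2: x^-=[2.1406, 0.2350]  P^-=[0.4758 0.0570; 0.0570 0.3859]  S=[0.8094 0.0931; 0.0931 0.6748]  K=[0.5560 0.1417; -0.1038 0.6023]  nu=[-5.0289, 1.8883]  x^+=[-0.3881, 1.8942]  P^+=[0.1973 0.0163; 0.0163 0.1441]
step 3: x^-=[-0.5629, 1.4232]  P^-=[0.4499 0.0566; 0.0566 0.3651]  S=[0.7826 0.0924; 0.0924 0.6528]  K=[0.5423 0.1409; -0.0999 0.5898]  nu=[-1.2440, -1.6462]  x^+=[-1.4694, 0.5765]  P^+=[0.1927 0.0165; 0.0165 0.1410]
step 4: x^-=[-1.6037, 0.2440]  P^-=[0.4446 0.0563; 0.0563 0.3632]  S=[0.7774 0.0915; 0.0915 0.6506]  K=[0.5394 0.1405; -0.0997 0.5887]  nu=[5.1073, -0.9393]  x^+=[1.0194, -0.8181]  P^+=[0.1917 0.0165; 0.0165 0.1407]
step 5: x^-=[1.1460, -0.4954]  P^-=[0.4435 0.0561; 0.0561 0.3630]  S=[0.7763 0.0912; 0.0912 0.6503]  K=[0.5388 0.1403; -0.0997 0.5885]  nu=[1.9750, 3.0376]  x^+=[2.6365, 1.0955]  P^+=[0.1915 0.0165; 0.0165 0.1407]

x_post = [2.6365, 1.0955]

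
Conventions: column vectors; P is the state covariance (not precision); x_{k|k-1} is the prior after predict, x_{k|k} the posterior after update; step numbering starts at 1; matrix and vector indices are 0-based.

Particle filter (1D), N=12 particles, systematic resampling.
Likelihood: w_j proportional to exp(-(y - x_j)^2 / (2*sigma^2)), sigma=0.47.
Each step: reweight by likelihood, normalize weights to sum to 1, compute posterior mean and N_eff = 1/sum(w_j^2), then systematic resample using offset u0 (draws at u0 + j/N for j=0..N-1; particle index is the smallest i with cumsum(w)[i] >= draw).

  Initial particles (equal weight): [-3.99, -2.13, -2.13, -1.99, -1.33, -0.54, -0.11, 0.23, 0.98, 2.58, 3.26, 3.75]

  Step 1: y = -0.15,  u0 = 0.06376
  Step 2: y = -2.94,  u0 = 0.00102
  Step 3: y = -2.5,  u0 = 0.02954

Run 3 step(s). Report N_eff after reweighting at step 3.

N_eff = 12.0000

step 1: w=[0.0000, 0.0001, 0.0001, 0.0002, 0.0169, 0.2806, 0.3945, 0.2856, 0.0220, 0.0000, 0.0000, 0.0000]  mean=-0.1308  Neff=3.1571  idx=[5, 5, 5, 6, 6, 6, 6, 6, 7, 7, 7, 8]
step 2: w=[0.3299, 0.3299, 0.3299, 0.0020, 0.0020, 0.0020, 0.0020, 0.0020, 0.0000, 0.0000, 0.0000, 0.0000]  mean=-0.5356  Neff=3.0621  idx=[0, 0, 0, 0, 1, 1, 1, 1, 2, 2, 2, 2]
step 3: w=[0.0833, 0.0833, 0.0833, 0.0833, 0.0833, 0.0833, 0.0833, 0.0833, 0.0833, 0.0833, 0.0833, 0.0833]  mean=-0.5400  Neff=12.0000  idx=[0, 1, 2, 3, 4, 5, 6, 7, 8, 9, 10, 11]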